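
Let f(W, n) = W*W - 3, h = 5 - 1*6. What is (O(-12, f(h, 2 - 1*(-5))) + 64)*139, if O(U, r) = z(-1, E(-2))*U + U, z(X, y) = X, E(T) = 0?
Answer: 8896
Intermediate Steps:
h = -1 (h = 5 - 6 = -1)
f(W, n) = -3 + W² (f(W, n) = W² - 3 = -3 + W²)
O(U, r) = 0 (O(U, r) = -U + U = 0)
(O(-12, f(h, 2 - 1*(-5))) + 64)*139 = (0 + 64)*139 = 64*139 = 8896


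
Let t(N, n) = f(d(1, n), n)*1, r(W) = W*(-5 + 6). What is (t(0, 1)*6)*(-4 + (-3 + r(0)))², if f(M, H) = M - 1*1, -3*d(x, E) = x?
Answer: -392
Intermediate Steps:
r(W) = W (r(W) = W*1 = W)
d(x, E) = -x/3
f(M, H) = -1 + M (f(M, H) = M - 1 = -1 + M)
t(N, n) = -4/3 (t(N, n) = (-1 - ⅓*1)*1 = (-1 - ⅓)*1 = -4/3*1 = -4/3)
(t(0, 1)*6)*(-4 + (-3 + r(0)))² = (-4/3*6)*(-4 + (-3 + 0))² = -8*(-4 - 3)² = -8*(-7)² = -8*49 = -392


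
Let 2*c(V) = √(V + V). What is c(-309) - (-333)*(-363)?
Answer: -120879 + I*√618/2 ≈ -1.2088e+5 + 12.43*I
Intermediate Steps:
c(V) = √2*√V/2 (c(V) = √(V + V)/2 = √(2*V)/2 = (√2*√V)/2 = √2*√V/2)
c(-309) - (-333)*(-363) = √2*√(-309)/2 - (-333)*(-363) = √2*(I*√309)/2 - 1*120879 = I*√618/2 - 120879 = -120879 + I*√618/2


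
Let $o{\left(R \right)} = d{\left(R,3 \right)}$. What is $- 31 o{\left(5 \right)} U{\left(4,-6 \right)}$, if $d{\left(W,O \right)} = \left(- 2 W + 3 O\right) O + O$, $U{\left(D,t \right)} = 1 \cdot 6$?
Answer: $0$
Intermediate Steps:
$U{\left(D,t \right)} = 6$
$d{\left(W,O \right)} = O + O \left(- 2 W + 3 O\right)$ ($d{\left(W,O \right)} = O \left(- 2 W + 3 O\right) + O = O + O \left(- 2 W + 3 O\right)$)
$o{\left(R \right)} = 30 - 6 R$ ($o{\left(R \right)} = 3 \left(1 - 2 R + 3 \cdot 3\right) = 3 \left(1 - 2 R + 9\right) = 3 \left(10 - 2 R\right) = 30 - 6 R$)
$- 31 o{\left(5 \right)} U{\left(4,-6 \right)} = - 31 \left(30 - 30\right) 6 = \left(-31\right) 0 \cdot 6 = 0 \cdot 6 = 0$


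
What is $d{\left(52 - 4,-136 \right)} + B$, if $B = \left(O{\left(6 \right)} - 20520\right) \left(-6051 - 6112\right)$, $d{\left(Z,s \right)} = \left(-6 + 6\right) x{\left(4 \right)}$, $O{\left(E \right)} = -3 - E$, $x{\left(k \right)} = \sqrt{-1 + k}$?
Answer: $249694227$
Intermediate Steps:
$d{\left(Z,s \right)} = 0$ ($d{\left(Z,s \right)} = \left(-6 + 6\right) \sqrt{-1 + 4} = 0 \sqrt{3} = 0$)
$B = 249694227$ ($B = \left(\left(-3 - 6\right) - 20520\right) \left(-6051 - 6112\right) = \left(\left(-3 - 6\right) - 20520\right) \left(-12163\right) = \left(-9 - 20520\right) \left(-12163\right) = \left(-20529\right) \left(-12163\right) = 249694227$)
$d{\left(52 - 4,-136 \right)} + B = 0 + 249694227 = 249694227$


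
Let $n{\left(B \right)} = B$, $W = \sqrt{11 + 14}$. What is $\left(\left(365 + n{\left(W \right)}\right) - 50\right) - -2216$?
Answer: $2536$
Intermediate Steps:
$W = 5$ ($W = \sqrt{25} = 5$)
$\left(\left(365 + n{\left(W \right)}\right) - 50\right) - -2216 = \left(\left(365 + 5\right) - 50\right) - -2216 = \left(370 - 50\right) + 2216 = 320 + 2216 = 2536$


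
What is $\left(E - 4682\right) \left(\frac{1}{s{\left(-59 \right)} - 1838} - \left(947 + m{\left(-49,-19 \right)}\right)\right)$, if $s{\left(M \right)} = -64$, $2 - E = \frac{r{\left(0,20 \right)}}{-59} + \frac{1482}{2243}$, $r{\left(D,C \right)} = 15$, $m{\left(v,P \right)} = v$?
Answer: $\frac{352639296517047}{83901658} \approx 4.203 \cdot 10^{6}$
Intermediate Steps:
$E = \frac{210881}{132337}$ ($E = 2 - \left(\frac{15}{-59} + \frac{1482}{2243}\right) = 2 - \left(15 \left(- \frac{1}{59}\right) + 1482 \cdot \frac{1}{2243}\right) = 2 - \left(- \frac{15}{59} + \frac{1482}{2243}\right) = 2 - \frac{53793}{132337} = \frac{210881}{132337} \approx 1.5935$)
$\left(E - 4682\right) \left(\frac{1}{s{\left(-59 \right)} - 1838} - \left(947 + m{\left(-49,-19 \right)}\right)\right) = \left(\frac{210881}{132337} - 4682\right) \left(\frac{1}{-64 - 1838} - 898\right) = - \frac{619390953 \left(\frac{1}{-1902} + \left(-947 + 49\right)\right)}{132337} = - \frac{619390953 \left(- \frac{1}{1902} - 898\right)}{132337} = \left(- \frac{619390953}{132337}\right) \left(- \frac{1707997}{1902}\right) = \frac{352639296517047}{83901658}$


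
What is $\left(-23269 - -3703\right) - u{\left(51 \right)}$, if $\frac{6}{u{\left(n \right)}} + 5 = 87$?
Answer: $- \frac{802209}{41} \approx -19566.0$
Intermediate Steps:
$u{\left(n \right)} = \frac{3}{41}$ ($u{\left(n \right)} = \frac{6}{-5 + 87} = \frac{6}{82} = 6 \cdot \frac{1}{82} = \frac{3}{41}$)
$\left(-23269 - -3703\right) - u{\left(51 \right)} = \left(-23269 - -3703\right) - \frac{3}{41} = \left(-23269 + \left(-1626 + 5329\right)\right) - \frac{3}{41} = \left(-23269 + 3703\right) - \frac{3}{41} = -19566 - \frac{3}{41} = - \frac{802209}{41}$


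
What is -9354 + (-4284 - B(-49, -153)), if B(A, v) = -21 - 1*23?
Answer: -13594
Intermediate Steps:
B(A, v) = -44 (B(A, v) = -21 - 23 = -44)
-9354 + (-4284 - B(-49, -153)) = -9354 + (-4284 - 1*(-44)) = -9354 + (-4284 + 44) = -9354 - 4240 = -13594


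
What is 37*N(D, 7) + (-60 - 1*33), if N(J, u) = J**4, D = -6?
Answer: 47859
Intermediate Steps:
37*N(D, 7) + (-60 - 1*33) = 37*(-6)**4 + (-60 - 1*33) = 37*1296 + (-60 - 33) = 47952 - 93 = 47859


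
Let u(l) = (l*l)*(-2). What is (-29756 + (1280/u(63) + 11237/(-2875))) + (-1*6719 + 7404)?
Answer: -331771986778/11410875 ≈ -29075.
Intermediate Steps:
u(l) = -2*l² (u(l) = l²*(-2) = -2*l²)
(-29756 + (1280/u(63) + 11237/(-2875))) + (-1*6719 + 7404) = (-29756 + (1280/((-2*63²)) + 11237/(-2875))) + (-1*6719 + 7404) = (-29756 + (1280/((-2*3969)) + 11237*(-1/2875))) + (-6719 + 7404) = (-29756 + (1280/(-7938) - 11237/2875)) + 685 = (-29756 + (1280*(-1/7938) - 11237/2875)) + 685 = (-29756 + (-640/3969 - 11237/2875)) + 685 = (-29756 - 46439653/11410875) + 685 = -339588436153/11410875 + 685 = -331771986778/11410875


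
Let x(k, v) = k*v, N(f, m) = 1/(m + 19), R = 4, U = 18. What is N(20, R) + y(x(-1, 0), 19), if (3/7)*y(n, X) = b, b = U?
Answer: 967/23 ≈ 42.043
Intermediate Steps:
N(f, m) = 1/(19 + m)
b = 18
y(n, X) = 42 (y(n, X) = (7/3)*18 = 42)
N(20, R) + y(x(-1, 0), 19) = 1/(19 + 4) + 42 = 1/23 + 42 = 967/23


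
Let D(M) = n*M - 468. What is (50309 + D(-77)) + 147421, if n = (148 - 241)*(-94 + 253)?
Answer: 1335861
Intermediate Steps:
n = -14787 (n = -93*159 = -14787)
D(M) = -468 - 14787*M (D(M) = -14787*M - 468 = -468 - 14787*M)
(50309 + D(-77)) + 147421 = (50309 + (-468 - 14787*(-77))) + 147421 = (50309 + (-468 + 1138599)) + 147421 = (50309 + 1138131) + 147421 = 1188440 + 147421 = 1335861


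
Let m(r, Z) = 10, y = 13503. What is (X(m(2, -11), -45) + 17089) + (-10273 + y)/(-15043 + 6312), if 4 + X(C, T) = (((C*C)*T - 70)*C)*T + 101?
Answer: 18105349236/8731 ≈ 2.0737e+6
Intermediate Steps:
X(C, T) = 97 + C*T*(-70 + T*C**2) (X(C, T) = -4 + ((((C*C)*T - 70)*C)*T + 101) = -4 + (((C**2*T - 70)*C)*T + 101) = -4 + (((T*C**2 - 70)*C)*T + 101) = -4 + (((-70 + T*C**2)*C)*T + 101) = -4 + ((C*(-70 + T*C**2))*T + 101) = -4 + (C*T*(-70 + T*C**2) + 101) = -4 + (101 + C*T*(-70 + T*C**2)) = 97 + C*T*(-70 + T*C**2))
(X(m(2, -11), -45) + 17089) + (-10273 + y)/(-15043 + 6312) = ((97 + 10**3*(-45)**2 - 70*10*(-45)) + 17089) + (-10273 + 13503)/(-15043 + 6312) = ((97 + 1000*2025 + 31500) + 17089) + 3230/(-8731) = ((97 + 2025000 + 31500) + 17089) + 3230*(-1/8731) = (2056597 + 17089) - 3230/8731 = 2073686 - 3230/8731 = 18105349236/8731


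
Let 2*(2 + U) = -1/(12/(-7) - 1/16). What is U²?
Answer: 116964/39601 ≈ 2.9536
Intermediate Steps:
U = -342/199 (U = -2 + (-1/(12/(-7) - 1/16))/2 = -2 + (-1/(12*(-⅐) - 1*1/16))/2 = -2 + (-1/(-12/7 - 1/16))/2 = -2 + (-1/(-199/112))/2 = -2 + (-1*(-112/199))/2 = -2 + (½)*(112/199) = -2 + 56/199 = -342/199 ≈ -1.7186)
U² = (-342/199)² = 116964/39601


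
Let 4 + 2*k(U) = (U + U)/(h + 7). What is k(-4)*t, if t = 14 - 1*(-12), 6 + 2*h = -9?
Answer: 156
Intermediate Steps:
h = -15/2 (h = -3 + (½)*(-9) = -3 - 9/2 = -15/2 ≈ -7.5000)
t = 26 (t = 14 + 12 = 26)
k(U) = -2 - 2*U (k(U) = -2 + ((U + U)/(-15/2 + 7))/2 = -2 + ((2*U)/(-½))/2 = -2 + ((2*U)*(-2))/2 = -2 + (-4*U)/2 = -2 - 2*U)
k(-4)*t = (-2 - 2*(-4))*26 = (-2 + 8)*26 = 6*26 = 156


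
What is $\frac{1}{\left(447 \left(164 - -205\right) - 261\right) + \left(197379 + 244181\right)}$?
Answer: $\frac{1}{606242} \approx 1.6495 \cdot 10^{-6}$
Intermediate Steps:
$\frac{1}{\left(447 \left(164 - -205\right) - 261\right) + \left(197379 + 244181\right)} = \frac{1}{\left(447 \left(164 + 205\right) - 261\right) + 441560} = \frac{1}{\left(447 \cdot 369 - 261\right) + 441560} = \frac{1}{\left(164943 - 261\right) + 441560} = \frac{1}{164682 + 441560} = \frac{1}{606242}$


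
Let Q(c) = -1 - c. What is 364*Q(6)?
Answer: -2548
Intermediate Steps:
364*Q(6) = 364*(-1 - 1*6) = 364*(-1 - 6) = 364*(-7) = -2548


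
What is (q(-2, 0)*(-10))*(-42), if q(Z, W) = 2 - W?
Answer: 840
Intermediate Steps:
(q(-2, 0)*(-10))*(-42) = ((2 - 1*0)*(-10))*(-42) = ((2 + 0)*(-10))*(-42) = (2*(-10))*(-42) = -20*(-42) = 840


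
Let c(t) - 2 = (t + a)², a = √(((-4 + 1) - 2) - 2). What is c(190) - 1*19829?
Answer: 16266 + 380*I*√7 ≈ 16266.0 + 1005.4*I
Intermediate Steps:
a = I*√7 (a = √((-3 - 2) - 2) = √(-5 - 2) = √(-7) = I*√7 ≈ 2.6458*I)
c(t) = 2 + (t + I*√7)²
c(190) - 1*19829 = (2 + (190 + I*√7)²) - 1*19829 = (2 + (190 + I*√7)²) - 19829 = -19827 + (190 + I*√7)²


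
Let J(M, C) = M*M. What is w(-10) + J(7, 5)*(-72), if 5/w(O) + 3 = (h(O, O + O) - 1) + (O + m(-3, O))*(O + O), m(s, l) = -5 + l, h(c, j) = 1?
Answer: -1753411/497 ≈ -3528.0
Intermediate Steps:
J(M, C) = M²
w(O) = 5/(-3 + 2*O*(-5 + 2*O)) (w(O) = 5/(-3 + ((1 - 1) + (O + (-5 + O))*(O + O))) = 5/(-3 + (0 + (-5 + 2*O)*(2*O))) = 5/(-3 + (0 + 2*O*(-5 + 2*O))) = 5/(-3 + 2*O*(-5 + 2*O)))
w(-10) + J(7, 5)*(-72) = 5/(-3 - 10*(-10) + 4*(-10)²) + 7²*(-72) = 5/(-3 + 100 + 4*100) + 49*(-72) = 5/(-3 + 100 + 400) - 3528 = 5/497 - 3528 = -1753411/497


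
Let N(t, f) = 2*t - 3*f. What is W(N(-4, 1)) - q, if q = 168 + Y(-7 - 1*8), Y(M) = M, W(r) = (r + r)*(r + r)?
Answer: 331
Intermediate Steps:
N(t, f) = -3*f + 2*t
W(r) = 4*r² (W(r) = (2*r)*(2*r) = 4*r²)
q = 153 (q = 168 + (-7 - 1*8) = 168 + (-7 - 8) = 168 - 15 = 153)
W(N(-4, 1)) - q = 4*(-3*1 + 2*(-4))² - 1*153 = 4*(-3 - 8)² - 153 = 4*(-11)² - 153 = 4*121 - 153 = 484 - 153 = 331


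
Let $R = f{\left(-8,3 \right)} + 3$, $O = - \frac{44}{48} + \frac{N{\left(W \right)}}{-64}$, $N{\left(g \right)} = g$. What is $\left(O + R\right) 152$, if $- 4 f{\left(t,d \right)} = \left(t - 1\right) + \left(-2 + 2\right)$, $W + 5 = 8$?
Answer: $\frac{15637}{24} \approx 651.54$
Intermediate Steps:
$W = 3$ ($W = -5 + 8 = 3$)
$O = - \frac{185}{192}$ ($O = - \frac{44}{48} + \frac{3}{-64} = \left(-44\right) \frac{1}{48} + 3 \left(- \frac{1}{64}\right) = - \frac{11}{12} - \frac{3}{64} = - \frac{185}{192} \approx -0.96354$)
$f{\left(t,d \right)} = \frac{1}{4} - \frac{t}{4}$ ($f{\left(t,d \right)} = - \frac{\left(t - 1\right) + \left(-2 + 2\right)}{4} = - \frac{\left(-1 + t\right) + 0}{4} = - \frac{-1 + t}{4} = \frac{1}{4} - \frac{t}{4}$)
$R = \frac{21}{4}$ ($R = \left(\frac{1}{4} - -2\right) + 3 = \left(\frac{1}{4} + 2\right) + 3 = \frac{9}{4} + 3 = \frac{21}{4} \approx 5.25$)
$\left(O + R\right) 152 = \left(- \frac{185}{192} + \frac{21}{4}\right) 152 = \frac{823}{192} \cdot 152 = \frac{15637}{24}$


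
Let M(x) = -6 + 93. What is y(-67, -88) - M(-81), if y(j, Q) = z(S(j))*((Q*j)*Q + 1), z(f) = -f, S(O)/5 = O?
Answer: -173813832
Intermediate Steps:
S(O) = 5*O
y(j, Q) = -5*j*(1 + j*Q²) (y(j, Q) = (-5*j)*((Q*j)*Q + 1) = (-5*j)*(j*Q² + 1) = (-5*j)*(1 + j*Q²) = -5*j*(1 + j*Q²))
M(x) = 87
y(-67, -88) - M(-81) = -5*(-67)*(1 - 67*(-88)²) - 1*87 = -5*(-67)*(1 - 67*7744) - 87 = -5*(-67)*(1 - 518848) - 87 = -5*(-67)*(-518847) - 87 = -173813745 - 87 = -173813832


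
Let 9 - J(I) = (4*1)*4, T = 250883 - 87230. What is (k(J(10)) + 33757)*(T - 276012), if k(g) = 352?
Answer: -3832453131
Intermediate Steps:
T = 163653
J(I) = -7 (J(I) = 9 - 4*1*4 = 9 - 4*4 = 9 - 1*16 = 9 - 16 = -7)
(k(J(10)) + 33757)*(T - 276012) = (352 + 33757)*(163653 - 276012) = 34109*(-112359) = -3832453131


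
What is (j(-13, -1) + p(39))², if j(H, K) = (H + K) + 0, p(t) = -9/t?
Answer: 34225/169 ≈ 202.51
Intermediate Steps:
j(H, K) = H + K
(j(-13, -1) + p(39))² = ((-13 - 1) - 9/39)² = (-14 - 9*1/39)² = (-14 - 3/13)² = (-185/13)² = 34225/169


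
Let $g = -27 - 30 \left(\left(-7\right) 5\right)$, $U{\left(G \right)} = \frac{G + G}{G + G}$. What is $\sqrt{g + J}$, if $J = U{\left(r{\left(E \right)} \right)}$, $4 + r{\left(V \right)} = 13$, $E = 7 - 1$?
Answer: $32$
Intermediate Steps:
$E = 6$ ($E = 7 - 1 = 6$)
$r{\left(V \right)} = 9$ ($r{\left(V \right)} = -4 + 13 = 9$)
$U{\left(G \right)} = 1$ ($U{\left(G \right)} = \frac{2 G}{2 G} = 2 G \frac{1}{2 G} = 1$)
$g = 1023$ ($g = -27 - -1050 = -27 + 1050 = 1023$)
$J = 1$
$\sqrt{g + J} = \sqrt{1023 + 1} = \sqrt{1024} = 32$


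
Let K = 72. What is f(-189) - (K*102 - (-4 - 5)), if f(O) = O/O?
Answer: -7352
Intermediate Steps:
f(O) = 1
f(-189) - (K*102 - (-4 - 5)) = 1 - (72*102 - (-4 - 5)) = 1 - (7344 - 1*(-9)) = 1 - (7344 + 9) = 1 - 1*7353 = 1 - 7353 = -7352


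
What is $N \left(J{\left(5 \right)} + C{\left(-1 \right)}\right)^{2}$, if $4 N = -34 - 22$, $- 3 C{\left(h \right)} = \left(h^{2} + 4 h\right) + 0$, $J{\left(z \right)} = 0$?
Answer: $-14$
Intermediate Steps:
$C{\left(h \right)} = - \frac{4 h}{3} - \frac{h^{2}}{3}$ ($C{\left(h \right)} = - \frac{\left(h^{2} + 4 h\right) + 0}{3} = - \frac{h^{2} + 4 h}{3} = - \frac{4 h}{3} - \frac{h^{2}}{3}$)
$N = -14$ ($N = \frac{-34 - 22}{4} = \frac{1}{4} \left(-56\right) = -14$)
$N \left(J{\left(5 \right)} + C{\left(-1 \right)}\right)^{2} = - 14 \left(0 - - \frac{4 - 1}{3}\right)^{2} = - 14 \left(0 - \left(- \frac{1}{3}\right) 3\right)^{2} = - 14 \left(0 + 1\right)^{2} = - 14 \cdot 1^{2} = \left(-14\right) 1 = -14$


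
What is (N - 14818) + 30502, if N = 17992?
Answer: 33676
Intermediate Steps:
(N - 14818) + 30502 = (17992 - 14818) + 30502 = 3174 + 30502 = 33676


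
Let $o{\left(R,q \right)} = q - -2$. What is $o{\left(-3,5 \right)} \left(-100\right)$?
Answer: $-700$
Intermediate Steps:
$o{\left(R,q \right)} = 2 + q$ ($o{\left(R,q \right)} = q + 2 = 2 + q$)
$o{\left(-3,5 \right)} \left(-100\right) = \left(2 + 5\right) \left(-100\right) = 7 \left(-100\right) = -700$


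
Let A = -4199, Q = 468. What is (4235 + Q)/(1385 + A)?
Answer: -4703/2814 ≈ -1.6713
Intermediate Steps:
(4235 + Q)/(1385 + A) = (4235 + 468)/(1385 - 4199) = 4703/(-2814) = 4703*(-1/2814) = -4703/2814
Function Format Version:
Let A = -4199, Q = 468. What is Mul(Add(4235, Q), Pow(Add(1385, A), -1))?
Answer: Rational(-4703, 2814) ≈ -1.6713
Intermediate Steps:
Mul(Add(4235, Q), Pow(Add(1385, A), -1)) = Mul(Add(4235, 468), Pow(Add(1385, -4199), -1)) = Mul(4703, Pow(-2814, -1)) = Mul(4703, Rational(-1, 2814)) = Rational(-4703, 2814)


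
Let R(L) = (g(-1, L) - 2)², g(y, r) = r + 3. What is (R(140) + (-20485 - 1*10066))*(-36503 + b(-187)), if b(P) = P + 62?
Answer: 390820760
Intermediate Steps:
b(P) = 62 + P
g(y, r) = 3 + r
R(L) = (1 + L)² (R(L) = ((3 + L) - 2)² = (1 + L)²)
(R(140) + (-20485 - 1*10066))*(-36503 + b(-187)) = ((1 + 140)² + (-20485 - 1*10066))*(-36503 + (62 - 187)) = (141² + (-20485 - 10066))*(-36503 - 125) = (19881 - 30551)*(-36628) = -10670*(-36628) = 390820760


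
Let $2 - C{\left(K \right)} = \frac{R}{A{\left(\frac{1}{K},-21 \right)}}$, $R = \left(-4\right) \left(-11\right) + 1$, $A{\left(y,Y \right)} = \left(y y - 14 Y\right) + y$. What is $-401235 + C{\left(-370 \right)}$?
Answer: $- \frac{5382974876441}{13416077} \approx -4.0123 \cdot 10^{5}$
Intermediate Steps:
$A{\left(y,Y \right)} = y + y^{2} - 14 Y$ ($A{\left(y,Y \right)} = \left(y^{2} - 14 Y\right) + y = y + y^{2} - 14 Y$)
$R = 45$ ($R = 44 + 1 = 45$)
$C{\left(K \right)} = 2 - \frac{45}{294 + \frac{1}{K} + \frac{1}{K^{2}}}$ ($C{\left(K \right)} = 2 - \frac{45}{\frac{1}{K} + \left(\frac{1}{K}\right)^{2} - -294} = 2 - \frac{45}{\frac{1}{K} + \frac{1}{K^{2}} + 294} = 2 - \frac{45}{294 + \frac{1}{K} + \frac{1}{K^{2}}}$)
$-401235 + C{\left(-370 \right)} = -401235 + \frac{2 + 2 \left(-370\right) + 543 \left(-370\right)^{2}}{1 - 370 + 294 \left(-370\right)^{2}} = -401235 + \frac{2 - 740 + 543 \cdot 136900}{1 - 370 + 294 \cdot 136900} = -401235 + \frac{2 - 740 + 74336700}{1 - 370 + 40248600} = -401235 + \frac{1}{40248231} \cdot 74335962 = -401235 + \frac{24778654}{13416077} = - \frac{5382974876441}{13416077}$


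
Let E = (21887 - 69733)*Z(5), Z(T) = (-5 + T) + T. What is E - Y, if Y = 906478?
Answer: -1145708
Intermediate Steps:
Z(T) = -5 + 2*T
E = -239230 (E = (21887 - 69733)*(-5 + 2*5) = -47846*(-5 + 10) = -47846*5 = -239230)
E - Y = -239230 - 1*906478 = -239230 - 906478 = -1145708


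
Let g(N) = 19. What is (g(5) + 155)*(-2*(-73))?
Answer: 25404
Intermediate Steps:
(g(5) + 155)*(-2*(-73)) = (19 + 155)*(-2*(-73)) = 174*146 = 25404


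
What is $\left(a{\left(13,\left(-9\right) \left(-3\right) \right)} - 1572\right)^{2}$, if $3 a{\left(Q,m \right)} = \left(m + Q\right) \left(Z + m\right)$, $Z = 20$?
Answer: $\frac{8042896}{9} \approx 8.9366 \cdot 10^{5}$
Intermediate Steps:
$a{\left(Q,m \right)} = \frac{\left(20 + m\right) \left(Q + m\right)}{3}$ ($a{\left(Q,m \right)} = \frac{\left(m + Q\right) \left(20 + m\right)}{3} = \frac{\left(Q + m\right) \left(20 + m\right)}{3} = \frac{\left(20 + m\right) \left(Q + m\right)}{3}$)
$\left(a{\left(13,\left(-9\right) \left(-3\right) \right)} - 1572\right)^{2} = \left(\left(\frac{\left(\left(-9\right) \left(-3\right)\right)^{2}}{3} + \frac{20}{3} \cdot 13 + \frac{20 \left(\left(-9\right) \left(-3\right)\right)}{3} + \frac{1}{3} \cdot 13 \left(\left(-9\right) \left(-3\right)\right)\right) - 1572\right)^{2} = \left(\left(\frac{27^{2}}{3} + \frac{260}{3} + \frac{20}{3} \cdot 27 + \frac{1}{3} \cdot 13 \cdot 27\right) - 1572\right)^{2} = \left(\left(\frac{1}{3} \cdot 729 + \frac{260}{3} + 180 + 117\right) - 1572\right)^{2} = \left(\left(243 + \frac{260}{3} + 180 + 117\right) - 1572\right)^{2} = \left(\frac{1880}{3} - 1572\right)^{2} = \left(- \frac{2836}{3}\right)^{2} = \frac{8042896}{9}$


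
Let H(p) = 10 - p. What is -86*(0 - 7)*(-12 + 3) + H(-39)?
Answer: -5369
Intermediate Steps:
-86*(0 - 7)*(-12 + 3) + H(-39) = -86*(0 - 7)*(-12 + 3) + (10 - 1*(-39)) = -(-602)*(-9) + (10 + 39) = -86*63 + 49 = -5418 + 49 = -5369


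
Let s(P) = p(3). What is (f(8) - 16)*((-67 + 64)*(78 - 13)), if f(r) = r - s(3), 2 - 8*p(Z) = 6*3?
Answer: 1170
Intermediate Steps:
p(Z) = -2 (p(Z) = ¼ - 3*3/4 = ¼ - ⅛*18 = ¼ - 9/4 = -2)
s(P) = -2
f(r) = 2 + r (f(r) = r - 1*(-2) = r + 2 = 2 + r)
(f(8) - 16)*((-67 + 64)*(78 - 13)) = ((2 + 8) - 16)*((-67 + 64)*(78 - 13)) = (10 - 16)*(-3*65) = -6*(-195) = 1170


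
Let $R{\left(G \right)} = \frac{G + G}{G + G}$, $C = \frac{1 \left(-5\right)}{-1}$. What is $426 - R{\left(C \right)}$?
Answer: $425$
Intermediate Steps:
$C = 5$ ($C = \left(-5\right) \left(-1\right) = 5$)
$R{\left(G \right)} = 1$ ($R{\left(G \right)} = \frac{2 G}{2 G} = 2 G \frac{1}{2 G} = 1$)
$426 - R{\left(C \right)} = 426 - 1 = 425$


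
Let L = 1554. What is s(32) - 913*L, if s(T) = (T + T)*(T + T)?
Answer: -1414706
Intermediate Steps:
s(T) = 4*T**2 (s(T) = (2*T)*(2*T) = 4*T**2)
s(32) - 913*L = 4*32**2 - 913*1554 = 4*1024 - 1418802 = 4096 - 1418802 = -1414706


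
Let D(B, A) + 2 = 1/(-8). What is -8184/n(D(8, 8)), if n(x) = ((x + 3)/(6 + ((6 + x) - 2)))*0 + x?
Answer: 65472/17 ≈ 3851.3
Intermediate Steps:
D(B, A) = -17/8 (D(B, A) = -2 + 1/(-8) = -2 - 1/8 = -17/8)
n(x) = x (n(x) = ((3 + x)/(6 + (4 + x)))*0 + x = ((3 + x)/(10 + x))*0 + x = 0 + x = x)
-8184/n(D(8, 8)) = -8184/(-17/8) = -8184*(-8/17) = 65472/17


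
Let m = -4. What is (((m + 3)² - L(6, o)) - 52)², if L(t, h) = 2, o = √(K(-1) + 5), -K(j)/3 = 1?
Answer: 2809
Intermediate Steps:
K(j) = -3 (K(j) = -3*1 = -3)
o = √2 (o = √(-3 + 5) = √2 ≈ 1.4142)
(((m + 3)² - L(6, o)) - 52)² = (((-4 + 3)² - 1*2) - 52)² = (((-1)² - 2) - 52)² = ((1 - 2) - 52)² = (-1 - 52)² = (-53)² = 2809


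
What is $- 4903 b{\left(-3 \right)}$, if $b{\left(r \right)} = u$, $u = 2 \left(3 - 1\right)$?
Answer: $-19612$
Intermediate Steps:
$u = 4$ ($u = 2 \cdot 2 = 4$)
$b{\left(r \right)} = 4$
$- 4903 b{\left(-3 \right)} = \left(-4903\right) 4 = -19612$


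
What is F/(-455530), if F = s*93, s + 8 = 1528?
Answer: -14136/45553 ≈ -0.31032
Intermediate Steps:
s = 1520 (s = -8 + 1528 = 1520)
F = 141360 (F = 1520*93 = 141360)
F/(-455530) = 141360/(-455530) = 141360*(-1/455530) = -14136/45553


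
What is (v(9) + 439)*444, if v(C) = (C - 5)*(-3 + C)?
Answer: 205572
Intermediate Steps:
v(C) = (-5 + C)*(-3 + C)
(v(9) + 439)*444 = ((15 + 9² - 8*9) + 439)*444 = ((15 + 81 - 72) + 439)*444 = (24 + 439)*444 = 463*444 = 205572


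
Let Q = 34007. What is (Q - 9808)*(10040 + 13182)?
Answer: 561949178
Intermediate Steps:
(Q - 9808)*(10040 + 13182) = (34007 - 9808)*(10040 + 13182) = 24199*23222 = 561949178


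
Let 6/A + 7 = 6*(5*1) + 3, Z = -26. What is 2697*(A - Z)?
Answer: 919677/13 ≈ 70744.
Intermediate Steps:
A = 3/13 (A = 6/(-7 + (6*(5*1) + 3)) = 6/(-7 + (6*5 + 3)) = 6/(-7 + (30 + 3)) = 6/(-7 + 33) = 6/26 = 6*(1/26) = 3/13 ≈ 0.23077)
2697*(A - Z) = 2697*(3/13 - 1*(-26)) = 2697*(3/13 + 26) = 2697*(341/13) = 919677/13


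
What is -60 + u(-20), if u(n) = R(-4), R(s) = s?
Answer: -64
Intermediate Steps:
u(n) = -4
-60 + u(-20) = -60 - 4 = -64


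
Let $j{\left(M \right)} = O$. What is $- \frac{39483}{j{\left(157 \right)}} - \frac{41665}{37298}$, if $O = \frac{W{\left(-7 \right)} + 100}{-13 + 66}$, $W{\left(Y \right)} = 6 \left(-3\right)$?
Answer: $- \frac{475933988}{18649} \approx -25521.0$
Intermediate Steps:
$W{\left(Y \right)} = -18$
$O = \frac{82}{53}$ ($O = \frac{-18 + 100}{-13 + 66} = \frac{82}{53} \approx 1.5472$)
$j{\left(M \right)} = \frac{82}{53}$
$- \frac{39483}{j{\left(157 \right)}} - \frac{41665}{37298} = - \frac{39483}{\frac{82}{53}} - \frac{41665}{37298} = \left(-39483\right) \frac{53}{82} - \frac{41665}{37298} = - \frac{51039}{2} - \frac{41665}{37298} = - \frac{475933988}{18649}$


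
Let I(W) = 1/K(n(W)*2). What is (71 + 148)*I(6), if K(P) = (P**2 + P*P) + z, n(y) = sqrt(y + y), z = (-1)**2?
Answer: 219/97 ≈ 2.2577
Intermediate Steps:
z = 1
n(y) = sqrt(2)*sqrt(y) (n(y) = sqrt(2*y) = sqrt(2)*sqrt(y))
K(P) = 1 + 2*P**2 (K(P) = (P**2 + P*P) + 1 = (P**2 + P**2) + 1 = 2*P**2 + 1 = 1 + 2*P**2)
I(W) = 1/(1 + 16*W) (I(W) = 1/(1 + 2*((sqrt(2)*sqrt(W))*2)**2) = 1/(1 + 2*(2*sqrt(2)*sqrt(W))**2) = 1/(1 + 2*(8*W)) = 1/(1 + 16*W))
(71 + 148)*I(6) = (71 + 148)/(1 + 16*6) = 219/(1 + 96) = 219/97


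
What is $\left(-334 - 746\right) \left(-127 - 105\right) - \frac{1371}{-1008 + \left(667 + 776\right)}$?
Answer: $\frac{36330743}{145} \approx 2.5056 \cdot 10^{5}$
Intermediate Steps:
$\left(-334 - 746\right) \left(-127 - 105\right) - \frac{1371}{-1008 + \left(667 + 776\right)} = \left(-1080\right) \left(-232\right) - \frac{1371}{-1008 + 1443} = 250560 - \frac{1371}{435} = 250560 - \frac{457}{145} = \frac{36330743}{145}$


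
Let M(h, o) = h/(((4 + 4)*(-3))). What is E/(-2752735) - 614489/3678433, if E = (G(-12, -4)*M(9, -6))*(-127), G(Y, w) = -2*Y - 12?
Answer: -3387255203749/20251502528510 ≈ -0.16726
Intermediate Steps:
M(h, o) = -h/24 (M(h, o) = h/((8*(-3))) = h/(-24) = h*(-1/24) = -h/24)
G(Y, w) = -12 - 2*Y
E = 1143/2 (E = ((-12 - 2*(-12))*(-1/24*9))*(-127) = ((-12 + 24)*(-3/8))*(-127) = (12*(-3/8))*(-127) = -9/2*(-127) = 1143/2 ≈ 571.50)
E/(-2752735) - 614489/3678433 = (1143/2)/(-2752735) - 614489/3678433 = (1143/2)*(-1/2752735) - 614489*1/3678433 = -1143/5505470 - 614489/3678433 = -3387255203749/20251502528510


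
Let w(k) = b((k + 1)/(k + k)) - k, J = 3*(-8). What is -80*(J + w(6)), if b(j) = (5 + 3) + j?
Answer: 5140/3 ≈ 1713.3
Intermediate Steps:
b(j) = 8 + j
J = -24
w(k) = 8 - k + (1 + k)/(2*k) (w(k) = (8 + (k + 1)/(k + k)) - k = (8 + (1 + k)/((2*k))) - k = (8 + (1 + k)*(1/(2*k))) - k = (8 + (1 + k)/(2*k)) - k = 8 - k + (1 + k)/(2*k))
-80*(J + w(6)) = -80*(-24 + (17/2 + (½)/6 - 1*6)) = -80*(-24 + (17/2 + (½)*(⅙) - 6)) = -80*(-24 + (17/2 + 1/12 - 6)) = -80*(-24 + 31/12) = -80*(-257/12) = 5140/3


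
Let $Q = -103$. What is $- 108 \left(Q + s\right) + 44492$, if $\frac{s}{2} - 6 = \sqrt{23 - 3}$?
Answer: $54320 - 432 \sqrt{5} \approx 53354.0$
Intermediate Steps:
$s = 12 + 4 \sqrt{5}$ ($s = 12 + 2 \sqrt{23 - 3} = 12 + 2 \sqrt{20} = 12 + 2 \cdot 2 \sqrt{5} = 12 + 4 \sqrt{5} \approx 20.944$)
$- 108 \left(Q + s\right) + 44492 = - 108 \left(-103 + \left(12 + 4 \sqrt{5}\right)\right) + 44492 = - 108 \left(-91 + 4 \sqrt{5}\right) + 44492 = \left(9828 - 432 \sqrt{5}\right) + 44492 = 54320 - 432 \sqrt{5}$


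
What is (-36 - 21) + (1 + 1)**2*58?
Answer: 175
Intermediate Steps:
(-36 - 21) + (1 + 1)**2*58 = -57 + 2**2*58 = -57 + 4*58 = -57 + 232 = 175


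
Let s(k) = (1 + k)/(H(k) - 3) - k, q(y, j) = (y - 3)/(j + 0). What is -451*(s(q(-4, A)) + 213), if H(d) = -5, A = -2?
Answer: -1507693/16 ≈ -94231.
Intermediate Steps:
q(y, j) = (-3 + y)/j
s(k) = -⅛ - 9*k/8 (s(k) = (1 + k)/(-5 - 3) - k = (1 + k)/(-8) - k = (1 + k)*(-⅛) - k = (-⅛ - k/8) - k = -⅛ - 9*k/8)
-451*(s(q(-4, A)) + 213) = -451*((-⅛ - 9*(-3 - 4)/(8*(-2))) + 213) = -451*((-⅛ - (-9)*(-7)/16) + 213) = -451*((-⅛ - 9/8*7/2) + 213) = -451*((-⅛ - 63/16) + 213) = -451*(-65/16 + 213) = -451*3343/16 = -1507693/16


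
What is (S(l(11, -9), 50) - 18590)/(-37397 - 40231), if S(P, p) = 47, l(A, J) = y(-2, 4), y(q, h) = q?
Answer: 6181/25876 ≈ 0.23887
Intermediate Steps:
l(A, J) = -2
(S(l(11, -9), 50) - 18590)/(-37397 - 40231) = (47 - 18590)/(-37397 - 40231) = -18543/(-77628) = -18543*(-1/77628) = 6181/25876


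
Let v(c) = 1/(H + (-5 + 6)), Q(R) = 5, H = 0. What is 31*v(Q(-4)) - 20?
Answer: 11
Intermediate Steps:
v(c) = 1 (v(c) = 1/(0 + (-5 + 6)) = 1/(0 + 1) = 1/1 = 1)
31*v(Q(-4)) - 20 = 31*1 - 20 = 31 - 20 = 11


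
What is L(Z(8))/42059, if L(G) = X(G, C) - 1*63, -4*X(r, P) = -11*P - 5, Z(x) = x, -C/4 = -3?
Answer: -115/168236 ≈ -0.00068356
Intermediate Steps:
C = 12 (C = -4*(-3) = 12)
X(r, P) = 5/4 + 11*P/4 (X(r, P) = -(-11*P - 5)/4 = -(-5 - 11*P)/4 = 5/4 + 11*P/4)
L(G) = -115/4 (L(G) = (5/4 + (11/4)*12) - 1*63 = (5/4 + 33) - 63 = 137/4 - 63 = -115/4)
L(Z(8))/42059 = -115/4/42059 = -115/4*1/42059 = -115/168236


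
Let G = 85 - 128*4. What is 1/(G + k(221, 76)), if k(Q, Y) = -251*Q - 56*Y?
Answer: -1/60154 ≈ -1.6624e-5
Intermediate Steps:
G = -427 (G = 85 - 512 = -427)
1/(G + k(221, 76)) = 1/(-427 + (-251*221 - 56*76)) = 1/(-427 + (-55471 - 4256)) = 1/(-427 - 59727) = 1/(-60154) = -1/60154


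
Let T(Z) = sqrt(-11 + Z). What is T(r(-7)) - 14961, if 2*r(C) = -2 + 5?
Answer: -14961 + I*sqrt(38)/2 ≈ -14961.0 + 3.0822*I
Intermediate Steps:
r(C) = 3/2 (r(C) = (-2 + 5)/2 = (1/2)*3 = 3/2)
T(r(-7)) - 14961 = sqrt(-11 + 3/2) - 14961 = sqrt(-19/2) - 14961 = I*sqrt(38)/2 - 14961 = -14961 + I*sqrt(38)/2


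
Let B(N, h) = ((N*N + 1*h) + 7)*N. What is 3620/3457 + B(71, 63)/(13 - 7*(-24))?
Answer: 1255134837/625717 ≈ 2005.9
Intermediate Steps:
B(N, h) = N*(7 + h + N**2) (B(N, h) = ((N**2 + h) + 7)*N = ((h + N**2) + 7)*N = (7 + h + N**2)*N = N*(7 + h + N**2))
3620/3457 + B(71, 63)/(13 - 7*(-24)) = 3620/3457 + (71*(7 + 63 + 71**2))/(13 - 7*(-24)) = 3620*(1/3457) + (71*(7 + 63 + 5041))/(13 + 168) = 3620/3457 + (71*5111)/181 = 3620/3457 + 362881*(1/181) = 3620/3457 + 362881/181 = 1255134837/625717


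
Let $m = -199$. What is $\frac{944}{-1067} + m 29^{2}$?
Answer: $- \frac{178572997}{1067} \approx -1.6736 \cdot 10^{5}$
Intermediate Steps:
$\frac{944}{-1067} + m 29^{2} = \frac{944}{-1067} - 199 \cdot 29^{2} = 944 \left(- \frac{1}{1067}\right) - 167359 = - \frac{944}{1067} - 167359 = - \frac{178572997}{1067}$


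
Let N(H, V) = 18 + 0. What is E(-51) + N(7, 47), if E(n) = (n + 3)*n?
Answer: 2466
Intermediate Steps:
N(H, V) = 18
E(n) = n*(3 + n) (E(n) = (3 + n)*n = n*(3 + n))
E(-51) + N(7, 47) = -51*(3 - 51) + 18 = -51*(-48) + 18 = 2448 + 18 = 2466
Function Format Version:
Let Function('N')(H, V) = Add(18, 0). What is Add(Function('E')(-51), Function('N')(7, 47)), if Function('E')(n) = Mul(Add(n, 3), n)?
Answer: 2466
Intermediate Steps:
Function('N')(H, V) = 18
Function('E')(n) = Mul(n, Add(3, n)) (Function('E')(n) = Mul(Add(3, n), n) = Mul(n, Add(3, n)))
Add(Function('E')(-51), Function('N')(7, 47)) = Add(Mul(-51, Add(3, -51)), 18) = Add(Mul(-51, -48), 18) = Add(2448, 18) = 2466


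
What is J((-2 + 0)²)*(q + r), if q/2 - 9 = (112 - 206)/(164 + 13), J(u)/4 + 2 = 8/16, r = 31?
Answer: -16970/59 ≈ -287.63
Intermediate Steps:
J(u) = -6 (J(u) = -8 + 4*(8/16) = -8 + 4*(8*(1/16)) = -8 + 4*(½) = -8 + 2 = -6)
q = 2998/177 (q = 18 + 2*((112 - 206)/(164 + 13)) = 18 + 2*(-94/177) = 18 - 188/177 = 2998/177 ≈ 16.938)
J((-2 + 0)²)*(q + r) = -6*(2998/177 + 31) = -6*8485/177 = -16970/59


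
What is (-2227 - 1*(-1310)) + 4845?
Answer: 3928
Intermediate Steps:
(-2227 - 1*(-1310)) + 4845 = (-2227 + 1310) + 4845 = -917 + 4845 = 3928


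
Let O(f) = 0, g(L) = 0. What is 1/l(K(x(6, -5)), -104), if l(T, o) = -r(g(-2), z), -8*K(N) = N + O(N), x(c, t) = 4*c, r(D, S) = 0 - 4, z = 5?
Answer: 1/4 ≈ 0.25000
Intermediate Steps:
r(D, S) = -4
K(N) = -N/8 (K(N) = -(N + 0)/8 = -N/8)
l(T, o) = 4 (l(T, o) = -1*(-4) = 4)
1/l(K(x(6, -5)), -104) = 1/4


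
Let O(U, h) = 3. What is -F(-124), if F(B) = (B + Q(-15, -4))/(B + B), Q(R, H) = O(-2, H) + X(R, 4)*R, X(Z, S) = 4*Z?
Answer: 779/248 ≈ 3.1411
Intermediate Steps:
Q(R, H) = 3 + 4*R**2 (Q(R, H) = 3 + (4*R)*R = 3 + 4*R**2)
F(B) = (903 + B)/(2*B) (F(B) = (B + (3 + 4*(-15)**2))/(B + B) = (B + (3 + 4*225))/((2*B)) = (B + (3 + 900))*(1/(2*B)) = (B + 903)*(1/(2*B)) = (903 + B)*(1/(2*B)) = (903 + B)/(2*B))
-F(-124) = -(903 - 124)/(2*(-124)) = -(-1)*779/(2*124) = -1*(-779/248) = 779/248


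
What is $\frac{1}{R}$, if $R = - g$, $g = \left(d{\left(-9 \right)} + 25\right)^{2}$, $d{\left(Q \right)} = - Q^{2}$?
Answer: $- \frac{1}{3136} \approx -0.00031888$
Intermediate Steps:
$g = 3136$ ($g = \left(- \left(-9\right)^{2} + 25\right)^{2} = \left(\left(-1\right) 81 + 25\right)^{2} = \left(-81 + 25\right)^{2} = \left(-56\right)^{2} = 3136$)
$R = -3136$ ($R = \left(-1\right) 3136 = -3136$)
$\frac{1}{R} = \frac{1}{-3136} = - \frac{1}{3136}$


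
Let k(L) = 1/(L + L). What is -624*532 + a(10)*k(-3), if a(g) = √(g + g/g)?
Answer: -331968 - √11/6 ≈ -3.3197e+5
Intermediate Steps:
a(g) = √(1 + g) (a(g) = √(g + 1) = √(1 + g))
k(L) = 1/(2*L)
-624*532 + a(10)*k(-3) = -624*532 + √(1 + 10)*((½)/(-3)) = -331968 + √11*((½)*(-⅓)) = -331968 + √11*(-⅙) = -331968 - √11/6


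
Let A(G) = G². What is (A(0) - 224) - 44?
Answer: -268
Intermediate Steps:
(A(0) - 224) - 44 = (0² - 224) - 44 = (0 - 224) - 44 = -224 - 44 = -268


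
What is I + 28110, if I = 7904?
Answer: 36014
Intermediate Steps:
I + 28110 = 7904 + 28110 = 36014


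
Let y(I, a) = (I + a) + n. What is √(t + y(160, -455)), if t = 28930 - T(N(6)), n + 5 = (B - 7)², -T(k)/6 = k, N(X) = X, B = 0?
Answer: √28715 ≈ 169.46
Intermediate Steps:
T(k) = -6*k
n = 44 (n = -5 + (0 - 7)² = -5 + (-7)² = -5 + 49 = 44)
y(I, a) = 44 + I + a (y(I, a) = (I + a) + 44 = 44 + I + a)
t = 28966 (t = 28930 - (-6)*6 = 28930 - 1*(-36) = 28930 + 36 = 28966)
√(t + y(160, -455)) = √(28966 + (44 + 160 - 455)) = √(28966 - 251) = √28715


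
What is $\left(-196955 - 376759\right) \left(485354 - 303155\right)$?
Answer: $-104530117086$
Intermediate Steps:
$\left(-196955 - 376759\right) \left(485354 - 303155\right) = \left(-573714\right) 182199 = -104530117086$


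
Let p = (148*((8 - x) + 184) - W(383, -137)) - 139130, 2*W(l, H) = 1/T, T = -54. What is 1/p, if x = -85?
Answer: -108/10598471 ≈ -1.0190e-5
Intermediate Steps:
W(l, H) = -1/108 (W(l, H) = (1/2)/(-54) = (1/2)*(-1/54) = -1/108)
p = -10598471/108 (p = (148*((8 - 1*(-85)) + 184) - 1*(-1/108)) - 139130 = (148*((8 + 85) + 184) + 1/108) - 139130 = (148*(93 + 184) + 1/108) - 139130 = (148*277 + 1/108) - 139130 = (40996 + 1/108) - 139130 = 4427569/108 - 139130 = -10598471/108 ≈ -98134.)
1/p = 1/(-10598471/108) = -108/10598471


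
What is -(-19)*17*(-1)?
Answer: -323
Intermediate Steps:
-(-19)*17*(-1) = -19*(-17)*(-1) = 323*(-1) = -323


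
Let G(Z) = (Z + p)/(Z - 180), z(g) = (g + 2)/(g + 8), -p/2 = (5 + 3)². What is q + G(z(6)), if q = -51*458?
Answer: -7334189/314 ≈ -23357.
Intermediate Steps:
p = -128 (p = -2*(5 + 3)² = -2*8² = -2*64 = -128)
z(g) = (2 + g)/(8 + g)
q = -23358
G(Z) = (-128 + Z)/(-180 + Z) (G(Z) = (Z - 128)/(Z - 180) = (-128 + Z)/(-180 + Z))
q + G(z(6)) = -23358 + (-128 + (2 + 6)/(8 + 6))/(-180 + (2 + 6)/(8 + 6)) = -23358 + (-128 + 8/14)/(-180 + 8/14) = -23358 + (-128 + (1/14)*8)/(-180 + (1/14)*8) = -23358 + (-128 + 4/7)/(-180 + 4/7) = -23358 - 892/7/(-1256/7) = -23358 - 7/1256*(-892/7) = -23358 + 223/314 = -7334189/314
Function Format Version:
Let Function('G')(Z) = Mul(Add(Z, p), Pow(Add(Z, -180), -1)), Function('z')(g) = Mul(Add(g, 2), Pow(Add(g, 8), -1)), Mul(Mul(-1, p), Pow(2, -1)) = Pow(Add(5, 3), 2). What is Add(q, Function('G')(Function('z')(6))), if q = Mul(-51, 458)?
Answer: Rational(-7334189, 314) ≈ -23357.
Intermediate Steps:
p = -128 (p = Mul(-2, Pow(Add(5, 3), 2)) = Mul(-2, Pow(8, 2)) = Mul(-2, 64) = -128)
Function('z')(g) = Mul(Pow(Add(8, g), -1), Add(2, g)) (Function('z')(g) = Mul(Add(2, g), Pow(Add(8, g), -1)) = Mul(Pow(Add(8, g), -1), Add(2, g)))
q = -23358
Function('G')(Z) = Mul(Pow(Add(-180, Z), -1), Add(-128, Z)) (Function('G')(Z) = Mul(Add(Z, -128), Pow(Add(Z, -180), -1)) = Mul(Add(-128, Z), Pow(Add(-180, Z), -1)) = Mul(Pow(Add(-180, Z), -1), Add(-128, Z)))
Add(q, Function('G')(Function('z')(6))) = Add(-23358, Mul(Pow(Add(-180, Mul(Pow(Add(8, 6), -1), Add(2, 6))), -1), Add(-128, Mul(Pow(Add(8, 6), -1), Add(2, 6))))) = Add(-23358, Mul(Pow(Add(-180, Mul(Pow(14, -1), 8)), -1), Add(-128, Mul(Pow(14, -1), 8)))) = Add(-23358, Mul(Pow(Add(-180, Mul(Rational(1, 14), 8)), -1), Add(-128, Mul(Rational(1, 14), 8)))) = Add(-23358, Mul(Pow(Add(-180, Rational(4, 7)), -1), Add(-128, Rational(4, 7)))) = Add(-23358, Mul(Pow(Rational(-1256, 7), -1), Rational(-892, 7))) = Add(-23358, Mul(Rational(-7, 1256), Rational(-892, 7))) = Add(-23358, Rational(223, 314)) = Rational(-7334189, 314)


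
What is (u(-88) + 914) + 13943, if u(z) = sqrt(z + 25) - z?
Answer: 14945 + 3*I*sqrt(7) ≈ 14945.0 + 7.9373*I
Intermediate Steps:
u(z) = sqrt(25 + z) - z
(u(-88) + 914) + 13943 = ((sqrt(25 - 88) - 1*(-88)) + 914) + 13943 = ((sqrt(-63) + 88) + 914) + 13943 = ((3*I*sqrt(7) + 88) + 914) + 13943 = ((88 + 3*I*sqrt(7)) + 914) + 13943 = (1002 + 3*I*sqrt(7)) + 13943 = 14945 + 3*I*sqrt(7)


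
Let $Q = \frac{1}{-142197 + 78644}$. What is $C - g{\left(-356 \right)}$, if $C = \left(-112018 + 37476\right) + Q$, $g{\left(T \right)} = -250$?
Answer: $- \frac{4721479477}{63553} \approx -74292.0$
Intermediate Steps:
$Q = - \frac{1}{63553}$ ($Q = \frac{1}{-63553} = - \frac{1}{63553} \approx -1.5735 \cdot 10^{-5}$)
$C = - \frac{4737367727}{63553}$ ($C = \left(-112018 + 37476\right) - \frac{1}{63553} = -74542 - \frac{1}{63553} = - \frac{4737367727}{63553} \approx -74542.0$)
$C - g{\left(-356 \right)} = - \frac{4737367727}{63553} - -250 = - \frac{4737367727}{63553} + 250 = - \frac{4721479477}{63553}$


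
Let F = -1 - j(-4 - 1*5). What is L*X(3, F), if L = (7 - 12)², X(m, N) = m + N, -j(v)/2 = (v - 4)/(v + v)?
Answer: 775/9 ≈ 86.111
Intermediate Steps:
j(v) = -(-4 + v)/v (j(v) = -2*(v - 4)/(v + v) = -2*(-4 + v)/(2*v) = -2*(-4 + v)*1/(2*v) = -(-4 + v)/v)
F = 4/9 (F = -1 - (4 - (-4 - 1*5))/(-4 - 1*5) = -1 - (4 - (-4 - 5))/(-4 - 5) = -1 - (4 - 1*(-9))/(-9) = -1 - (-1)*(4 + 9)/9 = -1 - (-1)*13/9 = -1 - 1*(-13/9) = -1 + 13/9 = 4/9 ≈ 0.44444)
X(m, N) = N + m
L = 25 (L = (-5)² = 25)
L*X(3, F) = 25*(4/9 + 3) = 25*(31/9) = 775/9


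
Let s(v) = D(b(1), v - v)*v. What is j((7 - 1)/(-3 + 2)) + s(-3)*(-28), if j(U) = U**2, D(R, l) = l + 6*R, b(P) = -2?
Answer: -972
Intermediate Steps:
s(v) = -12*v (s(v) = ((v - v) + 6*(-2))*v = (0 - 12)*v = -12*v)
j((7 - 1)/(-3 + 2)) + s(-3)*(-28) = ((7 - 1)/(-3 + 2))**2 - 12*(-3)*(-28) = (6/(-1))**2 + 36*(-28) = (6*(-1))**2 - 1008 = (-6)**2 - 1008 = 36 - 1008 = -972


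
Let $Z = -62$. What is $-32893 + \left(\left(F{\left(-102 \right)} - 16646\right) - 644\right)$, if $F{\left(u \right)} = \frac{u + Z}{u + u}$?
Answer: $- \frac{2559292}{51} \approx -50182.0$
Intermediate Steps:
$F{\left(u \right)} = \frac{-62 + u}{2 u}$ ($F{\left(u \right)} = \frac{u - 62}{u + u} = \frac{-62 + u}{2 u}$)
$-32893 + \left(\left(F{\left(-102 \right)} - 16646\right) - 644\right) = -32893 - \left(17290 - \frac{-62 - 102}{2 \left(-102\right)}\right) = -32893 - \left(17290 - \frac{41}{51}\right) = -32893 + \left(\left(\frac{41}{51} - 16646\right) - 644\right) = -32893 - \frac{881749}{51} = - \frac{2559292}{51}$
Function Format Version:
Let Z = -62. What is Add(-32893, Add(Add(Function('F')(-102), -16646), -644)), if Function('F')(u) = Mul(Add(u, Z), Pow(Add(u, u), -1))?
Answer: Rational(-2559292, 51) ≈ -50182.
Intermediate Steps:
Function('F')(u) = Mul(Rational(1, 2), Pow(u, -1), Add(-62, u)) (Function('F')(u) = Mul(Add(u, -62), Pow(Add(u, u), -1)) = Mul(Add(-62, u), Pow(Mul(2, u), -1)) = Mul(Add(-62, u), Mul(Rational(1, 2), Pow(u, -1))) = Mul(Rational(1, 2), Pow(u, -1), Add(-62, u)))
Add(-32893, Add(Add(Function('F')(-102), -16646), -644)) = Add(-32893, Add(Add(Mul(Rational(1, 2), Pow(-102, -1), Add(-62, -102)), -16646), -644)) = Add(-32893, Add(Add(Mul(Rational(1, 2), Rational(-1, 102), -164), -16646), -644)) = Add(-32893, Add(Add(Rational(41, 51), -16646), -644)) = Add(-32893, Add(Rational(-848905, 51), -644)) = Add(-32893, Rational(-881749, 51)) = Rational(-2559292, 51)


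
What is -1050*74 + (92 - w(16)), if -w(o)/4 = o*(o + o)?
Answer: -75560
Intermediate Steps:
w(o) = -8*o² (w(o) = -4*o*(o + o) = -4*o*2*o = -8*o²)
-1050*74 + (92 - w(16)) = -1050*74 + (92 - (-8)*16²) = -77700 + (92 - (-8)*256) = -77700 + (92 - 1*(-2048)) = -77700 + (92 + 2048) = -77700 + 2140 = -75560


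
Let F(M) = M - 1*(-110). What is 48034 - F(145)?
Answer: 47779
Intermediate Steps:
F(M) = 110 + M (F(M) = M + 110 = 110 + M)
48034 - F(145) = 48034 - (110 + 145) = 48034 - 1*255 = 48034 - 255 = 47779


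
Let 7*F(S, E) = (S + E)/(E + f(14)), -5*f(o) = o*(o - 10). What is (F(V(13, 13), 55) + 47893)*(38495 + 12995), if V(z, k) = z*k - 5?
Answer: 17262331440/7 ≈ 2.4660e+9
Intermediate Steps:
f(o) = -o*(-10 + o)/5 (f(o) = -o*(o - 10)/5 = -o*(-10 + o)/5)
V(z, k) = -5 + k*z (V(z, k) = k*z - 5 = -5 + k*z)
F(S, E) = (E + S)/(7*(-56/5 + E)) (F(S, E) = ((S + E)/(E + (1/5)*14*(10 - 1*14)))/7 = ((E + S)/(E + (1/5)*14*(10 - 14)))/7 = ((E + S)/(E + (1/5)*14*(-4)))/7 = ((E + S)/(E - 56/5))/7 = ((E + S)/(-56/5 + E))/7 = (E + S)/(7*(-56/5 + E)))
(F(V(13, 13), 55) + 47893)*(38495 + 12995) = (5*(55 + (-5 + 13*13))/(7*(-56 + 5*55)) + 47893)*(38495 + 12995) = (5*(55 + (-5 + 169))/(7*(-56 + 275)) + 47893)*51490 = ((5/7)*(55 + 164)/219 + 47893)*51490 = ((5/7)*(1/219)*219 + 47893)*51490 = (5/7 + 47893)*51490 = (335256/7)*51490 = 17262331440/7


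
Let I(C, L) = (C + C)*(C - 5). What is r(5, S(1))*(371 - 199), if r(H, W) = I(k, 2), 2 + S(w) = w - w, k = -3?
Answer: 8256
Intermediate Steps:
S(w) = -2 (S(w) = -2 + (w - w) = -2 + 0 = -2)
I(C, L) = 2*C*(-5 + C) (I(C, L) = (2*C)*(-5 + C) = 2*C*(-5 + C))
r(H, W) = 48 (r(H, W) = 2*(-3)*(-5 - 3) = 2*(-3)*(-8) = 48)
r(5, S(1))*(371 - 199) = 48*(371 - 199) = 48*172 = 8256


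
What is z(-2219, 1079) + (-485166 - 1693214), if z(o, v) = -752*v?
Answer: -2989788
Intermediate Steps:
z(-2219, 1079) + (-485166 - 1693214) = -752*1079 + (-485166 - 1693214) = -811408 - 2178380 = -2989788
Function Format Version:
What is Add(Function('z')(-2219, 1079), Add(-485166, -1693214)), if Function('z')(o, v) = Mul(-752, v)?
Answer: -2989788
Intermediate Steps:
Add(Function('z')(-2219, 1079), Add(-485166, -1693214)) = Add(Mul(-752, 1079), Add(-485166, -1693214)) = Add(-811408, -2178380) = -2989788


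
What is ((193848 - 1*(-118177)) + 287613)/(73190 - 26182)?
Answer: 23063/1808 ≈ 12.756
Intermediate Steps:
((193848 - 1*(-118177)) + 287613)/(73190 - 26182) = ((193848 + 118177) + 287613)/47008 = (312025 + 287613)*(1/47008) = 599638*(1/47008) = 23063/1808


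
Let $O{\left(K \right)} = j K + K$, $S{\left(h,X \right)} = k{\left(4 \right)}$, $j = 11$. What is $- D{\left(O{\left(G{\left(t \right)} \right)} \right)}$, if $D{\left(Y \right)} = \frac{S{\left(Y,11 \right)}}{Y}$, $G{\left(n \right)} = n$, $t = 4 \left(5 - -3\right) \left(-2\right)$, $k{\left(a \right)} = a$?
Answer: $\frac{1}{192} \approx 0.0052083$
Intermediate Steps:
$S{\left(h,X \right)} = 4$
$t = -64$ ($t = 4 \left(5 + 3\right) \left(-2\right) = 4 \cdot 8 \left(-2\right) = 32 \left(-2\right) = -64$)
$O{\left(K \right)} = 12 K$ ($O{\left(K \right)} = 11 K + K = 12 K$)
$D{\left(Y \right)} = \frac{4}{Y}$
$- D{\left(O{\left(G{\left(t \right)} \right)} \right)} = - \frac{4}{12 \left(-64\right)} = - \frac{4}{-768} = - \frac{4 \left(-1\right)}{768} = \left(-1\right) \left(- \frac{1}{192}\right) = \frac{1}{192}$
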